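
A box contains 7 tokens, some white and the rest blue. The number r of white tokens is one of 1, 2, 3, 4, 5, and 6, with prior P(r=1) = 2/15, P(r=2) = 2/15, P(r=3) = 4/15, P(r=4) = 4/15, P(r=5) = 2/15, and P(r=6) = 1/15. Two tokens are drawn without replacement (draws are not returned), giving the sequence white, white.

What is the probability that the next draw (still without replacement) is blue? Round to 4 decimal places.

Under each hypothesis, the probability of the observed sequence is: P(data | r = 1) = (1/7)(0/6) = 0; P(data | r = 2) = (2/7)(1/6) = 1/21; P(data | r = 3) = (3/7)(2/6) = 1/7; P(data | r = 4) = (4/7)(3/6) = 2/7; P(data | r = 5) = (5/7)(4/6) = 10/21; P(data | r = 6) = (6/7)(5/6) = 5/7.
The prior-weighted likelihoods are 2/15 · 0 = 0, 2/15 · 1/21 = 2/315, 4/15 · 1/7 = 4/105, 4/15 · 2/7 = 8/105, 2/15 · 10/21 = 4/63, 1/15 · 5/7 = 1/21; with total 73/315.
The posterior is then P(r = 1 | data) = 0, P(r = 2 | data) = 2/73, P(r = 3 | data) = 12/73, P(r = 4 | data) = 24/73, P(r = 5 | data) = 20/73, P(r = 6 | data) = 15/73.
Averaging over the posterior, P(blue next | data) = (1)(2/73) + (4/5)(12/73) + (3/5)(24/73) + (2/5)(20/73) + (1/5)(15/73) = 37/73.

0.5068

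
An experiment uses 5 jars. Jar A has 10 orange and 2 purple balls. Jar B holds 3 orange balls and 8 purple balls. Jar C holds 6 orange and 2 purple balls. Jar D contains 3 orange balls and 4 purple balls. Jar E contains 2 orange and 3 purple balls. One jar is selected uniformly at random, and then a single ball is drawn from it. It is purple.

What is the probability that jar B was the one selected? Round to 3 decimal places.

Under each hypothesis, the probability of this draw is: P(data | jar A) = (2/12) = 0.16667; P(data | jar B) = (8/11) = 0.72727; P(data | jar C) = (2/8) = 0.25; P(data | jar D) = (4/7) = 0.57143; P(data | jar E) = (3/5) = 0.6.
The prior-weighted likelihoods are 1/5 · 0.16667 = 0.033333, 1/5 · 0.72727 = 0.14545, 1/5 · 0.25 = 0.05, 1/5 · 0.57143 = 0.11429, 1/5 · 0.6 = 0.12; summing to 0.46307.
Therefore the posterior P(jar B | data) = (0.14545) / (0.46307) = 0.31411.

0.314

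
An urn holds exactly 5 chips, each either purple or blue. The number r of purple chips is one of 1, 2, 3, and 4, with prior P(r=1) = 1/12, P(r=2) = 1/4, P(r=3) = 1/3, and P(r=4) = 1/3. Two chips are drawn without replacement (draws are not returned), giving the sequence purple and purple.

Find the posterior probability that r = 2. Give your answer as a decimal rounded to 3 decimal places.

The likelihood of the observed sequence under each hypothesis: P(data | r = 1) = (1/5)(0/4) = 0; P(data | r = 2) = (2/5)(1/4) = 1/10; P(data | r = 3) = (3/5)(2/4) = 3/10; P(data | r = 4) = (4/5)(3/4) = 3/5.
Weighting by the prior gives 1/12 · 0 = 0, 1/4 · 1/10 = 1/40, 1/3 · 3/10 = 1/10, 1/3 · 3/5 = 1/5; summing to 13/40.
Hence P(r = 2 | data) = (1/40) / (13/40) = 1/13.

0.077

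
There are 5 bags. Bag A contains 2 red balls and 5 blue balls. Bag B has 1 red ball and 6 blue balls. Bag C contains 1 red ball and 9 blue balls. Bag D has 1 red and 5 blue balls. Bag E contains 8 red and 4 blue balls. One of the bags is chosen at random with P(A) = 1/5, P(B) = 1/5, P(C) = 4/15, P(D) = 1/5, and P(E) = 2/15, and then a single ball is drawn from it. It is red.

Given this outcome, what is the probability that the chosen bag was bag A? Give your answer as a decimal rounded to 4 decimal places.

For each hypothesis, P(data | H) works out to: P(data | bag A) = (2/7) = 0.28571; P(data | bag B) = (1/7) = 0.14286; P(data | bag C) = (1/10) = 0.1; P(data | bag D) = (1/6) = 0.16667; P(data | bag E) = (8/12) = 0.66667.
The prior-weighted likelihoods are 1/5 · 0.28571 = 0.057143, 1/5 · 0.14286 = 0.028571, 4/15 · 0.1 = 0.026667, 1/5 · 0.16667 = 0.033333, 2/15 · 0.66667 = 0.088889; summing to 0.2346.
By Bayes' rule, P(bag A | data) = (0.057143) / (0.2346) = 0.24357.

0.2436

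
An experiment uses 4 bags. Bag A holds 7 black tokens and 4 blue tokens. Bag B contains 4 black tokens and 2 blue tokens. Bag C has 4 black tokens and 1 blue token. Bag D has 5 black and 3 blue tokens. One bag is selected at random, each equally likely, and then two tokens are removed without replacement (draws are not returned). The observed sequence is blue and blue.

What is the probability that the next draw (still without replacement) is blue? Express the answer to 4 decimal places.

For each hypothesis, P(data | H) works out to: P(data | bag A) = (4/11)(3/10) = 0.10909; P(data | bag B) = (2/6)(1/5) = 0.066667; P(data | bag C) = (1/5)(0/4) = 0; P(data | bag D) = (3/8)(2/7) = 0.10714.
Weighting by the prior gives 1/4 · 0.10909 = 0.027273, 1/4 · 0.066667 = 0.016667, 1/4 · 0 = 0, 1/4 · 0.10714 = 0.026786; with total 0.070725.
Normalising, the posterior is P(bag A | data) = 0.38562, P(bag B | data) = 0.23565, P(bag C | data) = 0, P(bag D | data) = 0.37873.
So P(blue next | data) = Σ P(blue next | H) P(H | data) = (2/9)(0.38562) + (0)(0.23565) + (1/6)(0.37873) = 0.14881.

0.1488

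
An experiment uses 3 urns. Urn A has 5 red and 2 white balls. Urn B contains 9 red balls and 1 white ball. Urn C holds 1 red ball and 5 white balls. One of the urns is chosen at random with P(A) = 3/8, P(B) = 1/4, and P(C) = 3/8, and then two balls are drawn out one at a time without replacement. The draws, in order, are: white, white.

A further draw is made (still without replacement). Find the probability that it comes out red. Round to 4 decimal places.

0.3000

For each hypothesis, P(data | H) works out to: P(data | urn A) = (2/7)(1/6) = 1/21; P(data | urn B) = (1/10)(0/9) = 0; P(data | urn C) = (5/6)(4/5) = 2/3.
Multiplying each by its prior: 3/8 · 1/21 = 1/56, 1/4 · 0 = 0, 3/8 · 2/3 = 1/4; summing to 15/56.
The posterior is then P(urn A | data) = 1/15, P(urn B | data) = 0, P(urn C | data) = 14/15.
Averaging over the posterior, P(red next | data) = (1)(1/15) + (1/4)(14/15) = 3/10.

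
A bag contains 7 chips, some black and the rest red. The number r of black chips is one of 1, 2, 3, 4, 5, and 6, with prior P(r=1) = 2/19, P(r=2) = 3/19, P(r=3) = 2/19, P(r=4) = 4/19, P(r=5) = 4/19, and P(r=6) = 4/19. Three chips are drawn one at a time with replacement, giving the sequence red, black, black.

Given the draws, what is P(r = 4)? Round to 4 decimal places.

For each hypothesis, P(data | H) works out to: P(data | r = 1) = (6/7)(1/7)(1/7) = 0.017493; P(data | r = 2) = (5/7)(2/7)(2/7) = 0.058309; P(data | r = 3) = (4/7)(3/7)(3/7) = 0.10496; P(data | r = 4) = (3/7)(4/7)(4/7) = 0.13994; P(data | r = 5) = (2/7)(5/7)(5/7) = 0.14577; P(data | r = 6) = (1/7)(6/7)(6/7) = 0.10496.
Weighting by the prior gives 2/19 · 0.017493 = 0.0018413, 3/19 · 0.058309 = 0.0092067, 2/19 · 0.10496 = 0.011048, 4/19 · 0.13994 = 0.029461, 4/19 · 0.14577 = 0.030689, 4/19 · 0.10496 = 0.022096; with total 0.10434.
So P(r = 4 | data) = (0.029461) / (0.10434) = 0.28235.

0.2824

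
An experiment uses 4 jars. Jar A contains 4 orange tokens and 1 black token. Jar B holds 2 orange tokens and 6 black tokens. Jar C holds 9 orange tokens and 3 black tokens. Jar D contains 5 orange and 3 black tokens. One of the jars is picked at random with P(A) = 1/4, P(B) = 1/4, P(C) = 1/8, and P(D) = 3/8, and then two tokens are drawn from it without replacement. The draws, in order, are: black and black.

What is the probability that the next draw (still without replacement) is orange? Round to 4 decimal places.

The likelihood of the observed sequence under each hypothesis: P(data | jar A) = (1/5)(0/4) = 0; P(data | jar B) = (6/8)(5/7) = 0.53571; P(data | jar C) = (3/12)(2/11) = 0.045455; P(data | jar D) = (3/8)(2/7) = 0.10714.
The prior-weighted likelihoods are 1/4 · 0 = 0, 1/4 · 0.53571 = 0.13393, 1/8 · 0.045455 = 0.0056818, 3/8 · 0.10714 = 0.040179; summing to 0.17979.
Normalising, the posterior is P(jar A | data) = 0, P(jar B | data) = 0.74492, P(jar C | data) = 0.031603, P(jar D | data) = 0.22348.
Averaging over the posterior, P(orange next | data) = (1/3)(0.74492) + (9/10)(0.031603) + (5/6)(0.22348) = 0.46298.

0.4630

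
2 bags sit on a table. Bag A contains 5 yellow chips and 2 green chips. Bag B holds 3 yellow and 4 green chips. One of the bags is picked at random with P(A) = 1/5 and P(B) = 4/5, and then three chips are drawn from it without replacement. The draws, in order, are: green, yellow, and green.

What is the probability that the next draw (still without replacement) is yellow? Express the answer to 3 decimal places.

0.532

Under each hypothesis, the probability of the observed sequence is: P(data | bag A) = (2/7)(5/6)(1/5) = 1/21; P(data | bag B) = (4/7)(3/6)(3/5) = 6/35.
The prior-weighted likelihoods are 1/5 · 1/21 = 1/105, 4/5 · 6/35 = 24/175; with total 11/75.
The posterior is then P(bag A | data) = 5/77, P(bag B | data) = 72/77.
So P(yellow next | data) = Σ P(yellow next | H) P(H | data) = (1)(5/77) + (1/2)(72/77) = 41/77.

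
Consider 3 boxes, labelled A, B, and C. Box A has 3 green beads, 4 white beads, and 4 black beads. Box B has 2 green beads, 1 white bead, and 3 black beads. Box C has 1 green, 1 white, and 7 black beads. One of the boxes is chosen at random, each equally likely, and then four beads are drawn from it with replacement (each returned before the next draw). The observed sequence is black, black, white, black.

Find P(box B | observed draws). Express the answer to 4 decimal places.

0.2300

For each hypothesis, P(data | H) works out to: P(data | box A) = (4/11)(4/11)(4/11)(4/11) = 0.017485; P(data | box B) = (3/6)(3/6)(1/6)(3/6) = 0.020833; P(data | box C) = (7/9)(7/9)(1/9)(7/9) = 0.052279.
The prior-weighted likelihoods are 1/3 · 0.017485 = 0.0058284, 1/3 · 0.020833 = 0.0069444, 1/3 · 0.052279 = 0.017426; with total 0.030199.
So P(box B | data) = (0.0069444) / (0.030199) = 0.22996.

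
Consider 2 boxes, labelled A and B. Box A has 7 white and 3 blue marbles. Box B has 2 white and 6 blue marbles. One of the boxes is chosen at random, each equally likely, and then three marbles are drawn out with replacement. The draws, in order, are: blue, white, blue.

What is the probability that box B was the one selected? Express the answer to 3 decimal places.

Compute the likelihood of the observed sequence for each case: P(data | box A) = (3/10)(7/10)(3/10) = 0.063; P(data | box B) = (6/8)(2/8)(6/8) = 0.14062.
Weighting by the prior gives 1/2 · 0.063 = 0.0315, 1/2 · 0.14062 = 0.070312; these sum to 0.10181.
Therefore the posterior P(box B | data) = (0.070312) / (0.10181) = 0.69061.

0.691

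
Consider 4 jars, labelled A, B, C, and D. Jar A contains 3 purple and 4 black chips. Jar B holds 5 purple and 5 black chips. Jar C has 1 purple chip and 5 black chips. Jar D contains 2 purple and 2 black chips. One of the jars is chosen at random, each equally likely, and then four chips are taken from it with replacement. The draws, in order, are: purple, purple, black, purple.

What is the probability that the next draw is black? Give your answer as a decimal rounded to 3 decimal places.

0.526

For each hypothesis, P(data | H) works out to: P(data | jar A) = (3/7)(3/7)(4/7)(3/7) = 0.044981; P(data | jar B) = (5/10)(5/10)(5/10)(5/10) = 0.0625; P(data | jar C) = (1/6)(1/6)(5/6)(1/6) = 0.003858; P(data | jar D) = (2/4)(2/4)(2/4)(2/4) = 0.0625.
Weighting by the prior gives 1/4 · 0.044981 = 0.011245, 1/4 · 0.0625 = 0.015625, 1/4 · 0.003858 = 0.00096451, 1/4 · 0.0625 = 0.015625; summing to 0.04346.
Normalising, the posterior is P(jar A | data) = 0.25875, P(jar B | data) = 0.35953, P(jar C | data) = 0.022193, P(jar D | data) = 0.35953.
So P(black next | data) = Σ P(black next | H) P(H | data) = (4/7)(0.25875) + (1/2)(0.35953) + (5/6)(0.022193) + (1/2)(0.35953) = 0.52588.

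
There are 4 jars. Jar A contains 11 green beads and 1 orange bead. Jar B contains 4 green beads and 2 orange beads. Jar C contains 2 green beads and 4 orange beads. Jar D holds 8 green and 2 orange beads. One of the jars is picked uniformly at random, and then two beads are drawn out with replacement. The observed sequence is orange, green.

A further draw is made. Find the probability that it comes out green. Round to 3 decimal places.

Under each hypothesis, the probability of the observed sequence is: P(data | jar A) = (1/12)(11/12) = 0.076389; P(data | jar B) = (2/6)(4/6) = 0.22222; P(data | jar C) = (4/6)(2/6) = 0.22222; P(data | jar D) = (2/10)(8/10) = 0.16.
Weighting by the prior gives 1/4 · 0.076389 = 0.019097, 1/4 · 0.22222 = 0.055556, 1/4 · 0.22222 = 0.055556, 1/4 · 0.16 = 0.04; summing to 0.17021.
The posterior is then P(jar A | data) = 0.1122, P(jar B | data) = 0.3264, P(jar C | data) = 0.3264, P(jar D | data) = 0.23501.
So P(green next | data) = Σ P(green next | H) P(H | data) = (11/12)(0.1122) + (2/3)(0.3264) + (1/3)(0.3264) + (4/5)(0.23501) = 0.61725.

0.617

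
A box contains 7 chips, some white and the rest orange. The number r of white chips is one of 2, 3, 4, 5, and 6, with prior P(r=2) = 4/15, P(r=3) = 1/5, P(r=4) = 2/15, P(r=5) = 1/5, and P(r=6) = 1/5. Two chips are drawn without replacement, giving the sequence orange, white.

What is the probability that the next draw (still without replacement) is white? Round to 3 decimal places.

Under each hypothesis, the probability of the observed sequence is: P(data | r = 2) = (5/7)(2/6) = 5/21; P(data | r = 3) = (4/7)(3/6) = 2/7; P(data | r = 4) = (3/7)(4/6) = 2/7; P(data | r = 5) = (2/7)(5/6) = 5/21; P(data | r = 6) = (1/7)(6/6) = 1/7.
Multiplying each by its prior: 4/15 · 5/21 = 4/63, 1/5 · 2/7 = 2/35, 2/15 · 2/7 = 4/105, 1/5 · 5/21 = 1/21, 1/5 · 1/7 = 1/35; these sum to 74/315.
The posterior is then P(r = 2 | data) = 10/37, P(r = 3 | data) = 9/37, P(r = 4 | data) = 6/37, P(r = 5 | data) = 15/74, P(r = 6 | data) = 9/74.
So P(white next | data) = Σ P(white next | H) P(H | data) = (1/5)(10/37) + (2/5)(9/37) + (3/5)(6/37) + (4/5)(15/74) + (1)(9/74) = 197/370.

0.532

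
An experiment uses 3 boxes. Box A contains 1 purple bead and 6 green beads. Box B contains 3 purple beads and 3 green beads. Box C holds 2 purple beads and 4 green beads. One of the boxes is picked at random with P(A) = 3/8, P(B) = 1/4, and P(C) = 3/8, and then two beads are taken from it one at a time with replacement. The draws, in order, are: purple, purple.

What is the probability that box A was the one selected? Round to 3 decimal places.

The likelihood of the observed sequence under each hypothesis: P(data | box A) = (1/7)(1/7) = 0.020408; P(data | box B) = (3/6)(3/6) = 0.25; P(data | box C) = (2/6)(2/6) = 0.11111.
Weighting by the prior gives 3/8 · 0.020408 = 0.0076531, 1/4 · 0.25 = 0.0625, 3/8 · 0.11111 = 0.041667; these sum to 0.11182.
By Bayes' rule, P(box A | data) = (0.0076531) / (0.11182) = 0.068441.

0.068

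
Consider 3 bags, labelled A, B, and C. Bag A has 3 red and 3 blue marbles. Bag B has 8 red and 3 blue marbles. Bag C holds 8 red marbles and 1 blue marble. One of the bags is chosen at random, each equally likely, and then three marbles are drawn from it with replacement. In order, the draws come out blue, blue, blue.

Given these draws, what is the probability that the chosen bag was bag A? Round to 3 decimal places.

Under each hypothesis, the probability of the observed sequence is: P(data | bag A) = (3/6)(3/6)(3/6) = 0.125; P(data | bag B) = (3/11)(3/11)(3/11) = 0.020285; P(data | bag C) = (1/9)(1/9)(1/9) = 0.0013717.
Weighting by the prior gives 1/3 · 0.125 = 0.041667, 1/3 · 0.020285 = 0.0067618, 1/3 · 0.0013717 = 0.00045725; with total 0.048886.
Hence P(bag A | data) = (0.041667) / (0.048886) = 0.85233.

0.852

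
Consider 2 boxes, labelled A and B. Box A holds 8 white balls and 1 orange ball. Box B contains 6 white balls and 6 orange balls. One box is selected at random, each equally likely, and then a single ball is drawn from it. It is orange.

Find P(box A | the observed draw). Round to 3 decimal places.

For each hypothesis, P(data | H) works out to: P(data | box A) = (1/9) = 1/9; P(data | box B) = (6/12) = 1/2.
The prior-weighted likelihoods are 1/2 · 1/9 = 1/18, 1/2 · 1/2 = 1/4; with total 11/36.
By Bayes' rule, P(box A | data) = (1/18) / (11/36) = 2/11.

0.182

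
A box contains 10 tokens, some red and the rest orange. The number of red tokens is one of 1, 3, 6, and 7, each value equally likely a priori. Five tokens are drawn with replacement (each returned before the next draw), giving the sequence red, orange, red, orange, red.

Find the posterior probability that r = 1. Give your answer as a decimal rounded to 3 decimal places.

For each hypothesis, P(data | H) works out to: P(data | r = 1) = (1/10)(9/10)(1/10)(9/10)(1/10) = 0.00081; P(data | r = 3) = (3/10)(7/10)(3/10)(7/10)(3/10) = 0.01323; P(data | r = 6) = (6/10)(4/10)(6/10)(4/10)(6/10) = 0.03456; P(data | r = 7) = (7/10)(3/10)(7/10)(3/10)(7/10) = 0.03087.
Multiplying each by its prior: 1/4 · 0.00081 = 0.0002025, 1/4 · 0.01323 = 0.0033075, 1/4 · 0.03456 = 0.00864, 1/4 · 0.03087 = 0.0077175; summing to 0.019867.
By Bayes' rule, P(r = 1 | data) = (0.0002025) / (0.019867) = 0.010193.

0.010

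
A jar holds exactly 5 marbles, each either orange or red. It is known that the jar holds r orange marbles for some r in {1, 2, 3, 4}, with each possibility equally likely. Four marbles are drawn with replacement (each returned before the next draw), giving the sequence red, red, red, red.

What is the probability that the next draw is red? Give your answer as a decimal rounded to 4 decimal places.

0.7345

Compute the likelihood of the observed sequence for each case: P(data | r = 1) = (4/5)(4/5)(4/5)(4/5) = 0.4096; P(data | r = 2) = (3/5)(3/5)(3/5)(3/5) = 0.1296; P(data | r = 3) = (2/5)(2/5)(2/5)(2/5) = 0.0256; P(data | r = 4) = (1/5)(1/5)(1/5)(1/5) = 0.0016.
Multiplying each by its prior: 1/4 · 0.4096 = 0.1024, 1/4 · 0.1296 = 0.0324, 1/4 · 0.0256 = 0.0064, 1/4 · 0.0016 = 0.0004; summing to 0.1416.
The posterior is then P(r = 1 | data) = 0.72316, P(r = 2 | data) = 0.22881, P(r = 3 | data) = 0.045198, P(r = 4 | data) = 0.0028249.
The predictive probability is P(red next | data) = (4/5)(0.72316) + (3/5)(0.22881) + (2/5)(0.045198) + (1/5)(0.0028249) = 0.73446.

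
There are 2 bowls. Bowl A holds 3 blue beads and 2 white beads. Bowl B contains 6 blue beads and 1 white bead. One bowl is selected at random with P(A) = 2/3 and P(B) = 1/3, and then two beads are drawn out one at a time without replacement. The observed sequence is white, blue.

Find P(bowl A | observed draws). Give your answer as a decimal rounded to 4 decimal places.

0.8077

For each hypothesis, P(data | H) works out to: P(data | bowl A) = (2/5)(3/4) = 3/10; P(data | bowl B) = (1/7)(6/6) = 1/7.
Weighting by the prior gives 2/3 · 3/10 = 1/5, 1/3 · 1/7 = 1/21; with total 26/105.
Therefore the posterior P(bowl A | data) = (1/5) / (26/105) = 21/26.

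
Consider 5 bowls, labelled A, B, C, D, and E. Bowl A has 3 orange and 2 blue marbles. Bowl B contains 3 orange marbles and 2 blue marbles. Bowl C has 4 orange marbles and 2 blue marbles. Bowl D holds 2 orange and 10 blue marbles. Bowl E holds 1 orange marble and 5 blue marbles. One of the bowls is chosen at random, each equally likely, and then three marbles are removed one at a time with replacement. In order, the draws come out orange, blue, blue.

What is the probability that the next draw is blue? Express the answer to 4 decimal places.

The likelihood of the observed sequence under each hypothesis: P(data | bowl A) = (3/5)(2/5)(2/5) = 0.096; P(data | bowl B) = (3/5)(2/5)(2/5) = 0.096; P(data | bowl C) = (4/6)(2/6)(2/6) = 0.074074; P(data | bowl D) = (2/12)(10/12)(10/12) = 0.11574; P(data | bowl E) = (1/6)(5/6)(5/6) = 0.11574.
The prior-weighted likelihoods are 1/5 · 0.096 = 0.0192, 1/5 · 0.096 = 0.0192, 1/5 · 0.074074 = 0.014815, 1/5 · 0.11574 = 0.023148, 1/5 · 0.11574 = 0.023148; these sum to 0.099511.
Dividing through by the total gives posterior P(bowl A | data) = 0.19294, P(bowl B | data) = 0.19294, P(bowl C | data) = 0.14888, P(bowl D | data) = 0.23262, P(bowl E | data) = 0.23262.
The predictive probability is P(blue next | data) = (2/5)(0.19294) + (2/5)(0.19294) + (1/3)(0.14888) + (5/6)(0.23262) + (5/6)(0.23262) = 0.59168.

0.5917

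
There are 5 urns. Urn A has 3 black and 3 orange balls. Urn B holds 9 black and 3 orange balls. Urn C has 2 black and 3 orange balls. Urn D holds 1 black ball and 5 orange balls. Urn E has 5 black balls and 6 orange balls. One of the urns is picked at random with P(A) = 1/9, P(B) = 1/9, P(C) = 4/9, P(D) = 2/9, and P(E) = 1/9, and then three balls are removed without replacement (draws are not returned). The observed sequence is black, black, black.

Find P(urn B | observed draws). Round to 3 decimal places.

0.775

Under each hypothesis, the probability of the observed sequence is: P(data | urn A) = (3/6)(2/5)(1/4) = 0.05; P(data | urn B) = (9/12)(8/11)(7/10) = 0.38182; P(data | urn C) = (2/5)(1/4)(0/3) = 0; P(data | urn D) = (1/6)(0/5) = 0; P(data | urn E) = (5/11)(4/10)(3/9) = 0.060606.
Multiplying each by its prior: 1/9 · 0.05 = 0.0055556, 1/9 · 0.38182 = 0.042424, 4/9 · 0 = 0, 2/9 · 0 = 0, 1/9 · 0.060606 = 0.006734; these sum to 0.054714.
So P(urn B | data) = (0.042424) / (0.054714) = 0.77538.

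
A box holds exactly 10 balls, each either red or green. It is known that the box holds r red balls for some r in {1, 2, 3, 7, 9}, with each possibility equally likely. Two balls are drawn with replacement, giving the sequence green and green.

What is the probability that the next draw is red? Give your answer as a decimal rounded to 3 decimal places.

0.210

The likelihood of the observed sequence under each hypothesis: P(data | r = 1) = (9/10)(9/10) = 81/100; P(data | r = 2) = (8/10)(8/10) = 16/25; P(data | r = 3) = (7/10)(7/10) = 49/100; P(data | r = 7) = (3/10)(3/10) = 9/100; P(data | r = 9) = (1/10)(1/10) = 1/100.
Weighting by the prior gives 1/5 · 81/100 = 81/500, 1/5 · 16/25 = 16/125, 1/5 · 49/100 = 49/500, 1/5 · 9/100 = 9/500, 1/5 · 1/100 = 1/500; summing to 51/125.
Normalising, the posterior is P(r = 1 | data) = 27/68, P(r = 2 | data) = 16/51, P(r = 3 | data) = 49/204, P(r = 7 | data) = 3/68, P(r = 9 | data) = 1/204.
The predictive probability is P(red next | data) = (1/10)(27/68) + (1/5)(16/51) + (3/10)(49/204) + (7/10)(3/68) + (9/10)(1/204) = 107/510.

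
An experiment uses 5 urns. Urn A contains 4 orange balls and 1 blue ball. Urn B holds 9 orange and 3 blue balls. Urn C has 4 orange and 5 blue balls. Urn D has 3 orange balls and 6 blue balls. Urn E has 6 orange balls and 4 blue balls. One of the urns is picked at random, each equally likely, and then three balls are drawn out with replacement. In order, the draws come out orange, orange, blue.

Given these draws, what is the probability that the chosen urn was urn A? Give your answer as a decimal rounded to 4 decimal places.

For each hypothesis, P(data | H) works out to: P(data | urn A) = (4/5)(4/5)(1/5) = 0.128; P(data | urn B) = (9/12)(9/12)(3/12) = 0.14062; P(data | urn C) = (4/9)(4/9)(5/9) = 0.10974; P(data | urn D) = (3/9)(3/9)(6/9) = 0.074074; P(data | urn E) = (6/10)(6/10)(4/10) = 0.144.
The prior-weighted likelihoods are 1/5 · 0.128 = 0.0256, 1/5 · 0.14062 = 0.028125, 1/5 · 0.10974 = 0.021948, 1/5 · 0.074074 = 0.014815, 1/5 · 0.144 = 0.0288; summing to 0.11929.
So P(urn A | data) = (0.0256) / (0.11929) = 0.21461.

0.2146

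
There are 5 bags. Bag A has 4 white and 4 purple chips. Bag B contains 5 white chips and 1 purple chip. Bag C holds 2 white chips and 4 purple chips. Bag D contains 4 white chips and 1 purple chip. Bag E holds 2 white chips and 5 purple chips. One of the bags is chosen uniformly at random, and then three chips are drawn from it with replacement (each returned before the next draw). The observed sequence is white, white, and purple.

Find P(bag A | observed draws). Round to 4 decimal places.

0.2494

Compute the likelihood of the observed sequence for each case: P(data | bag A) = (4/8)(4/8)(4/8) = 0.125; P(data | bag B) = (5/6)(5/6)(1/6) = 0.11574; P(data | bag C) = (2/6)(2/6)(4/6) = 0.074074; P(data | bag D) = (4/5)(4/5)(1/5) = 0.128; P(data | bag E) = (2/7)(2/7)(5/7) = 0.058309.
The prior-weighted likelihoods are 1/5 · 0.125 = 0.025, 1/5 · 0.11574 = 0.023148, 1/5 · 0.074074 = 0.014815, 1/5 · 0.128 = 0.0256, 1/5 · 0.058309 = 0.011662; summing to 0.10022.
So P(bag A | data) = (0.025) / (0.10022) = 0.24944.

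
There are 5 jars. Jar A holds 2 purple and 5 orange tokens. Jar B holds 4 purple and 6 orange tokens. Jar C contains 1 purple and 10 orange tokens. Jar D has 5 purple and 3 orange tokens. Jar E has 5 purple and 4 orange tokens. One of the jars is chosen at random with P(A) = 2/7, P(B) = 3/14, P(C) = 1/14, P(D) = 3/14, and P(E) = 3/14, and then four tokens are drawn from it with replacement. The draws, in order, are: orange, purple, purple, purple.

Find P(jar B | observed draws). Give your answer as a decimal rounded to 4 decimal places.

0.1680

The likelihood of the observed sequence under each hypothesis: P(data | jar A) = (5/7)(2/7)(2/7)(2/7) = 0.01666; P(data | jar B) = (6/10)(4/10)(4/10)(4/10) = 0.0384; P(data | jar C) = (10/11)(1/11)(1/11)(1/11) = 0.00068301; P(data | jar D) = (3/8)(5/8)(5/8)(5/8) = 0.091553; P(data | jar E) = (4/9)(5/9)(5/9)(5/9) = 0.076208.
Multiplying each by its prior: 2/7 · 0.01666 = 0.0047599, 3/14 · 0.0384 = 0.0082286, 1/14 · 0.00068301 = 4.8787e-05, 3/14 · 0.091553 = 0.019618, 3/14 · 0.076208 = 0.01633; with total 0.048986.
Hence P(jar B | data) = (0.0082286) / (0.048986) = 0.16798.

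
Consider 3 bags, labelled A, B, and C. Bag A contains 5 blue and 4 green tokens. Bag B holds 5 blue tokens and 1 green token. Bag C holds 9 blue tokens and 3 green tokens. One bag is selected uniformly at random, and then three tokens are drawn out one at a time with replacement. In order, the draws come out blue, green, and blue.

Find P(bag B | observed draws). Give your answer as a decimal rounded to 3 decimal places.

For each hypothesis, P(data | H) works out to: P(data | bag A) = (5/9)(4/9)(5/9) = 0.13717; P(data | bag B) = (5/6)(1/6)(5/6) = 0.11574; P(data | bag C) = (9/12)(3/12)(9/12) = 0.14062.
Weighting by the prior gives 1/3 · 0.13717 = 0.045725, 1/3 · 0.11574 = 0.03858, 1/3 · 0.14062 = 0.046875; these sum to 0.13118.
So P(bag B | data) = (0.03858) / (0.13118) = 0.2941.

0.294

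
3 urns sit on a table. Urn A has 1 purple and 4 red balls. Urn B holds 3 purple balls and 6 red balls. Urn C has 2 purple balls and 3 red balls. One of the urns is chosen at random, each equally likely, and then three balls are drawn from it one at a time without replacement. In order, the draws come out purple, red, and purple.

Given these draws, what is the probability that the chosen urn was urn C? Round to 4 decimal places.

Under each hypothesis, the probability of the observed sequence is: P(data | urn A) = (1/5)(4/4)(0/3) = 0; P(data | urn B) = (3/9)(6/8)(2/7) = 1/14; P(data | urn C) = (2/5)(3/4)(1/3) = 1/10.
The prior-weighted likelihoods are 1/3 · 0 = 0, 1/3 · 1/14 = 1/42, 1/3 · 1/10 = 1/30; with total 2/35.
Hence P(urn C | data) = (1/30) / (2/35) = 7/12.

0.5833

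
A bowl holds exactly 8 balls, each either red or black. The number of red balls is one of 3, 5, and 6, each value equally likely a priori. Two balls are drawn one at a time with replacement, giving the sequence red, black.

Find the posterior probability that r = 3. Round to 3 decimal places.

0.357

For each hypothesis, P(data | H) works out to: P(data | r = 3) = (3/8)(5/8) = 15/64; P(data | r = 5) = (5/8)(3/8) = 15/64; P(data | r = 6) = (6/8)(2/8) = 3/16.
Multiplying each by its prior: 1/3 · 15/64 = 5/64, 1/3 · 15/64 = 5/64, 1/3 · 3/16 = 1/16; summing to 7/32.
Hence P(r = 3 | data) = (5/64) / (7/32) = 5/14.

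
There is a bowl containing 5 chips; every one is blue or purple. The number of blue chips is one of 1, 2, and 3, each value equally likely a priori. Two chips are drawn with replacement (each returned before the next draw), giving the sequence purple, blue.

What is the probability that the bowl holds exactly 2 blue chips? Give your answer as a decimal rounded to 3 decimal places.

Compute the likelihood of the observed sequence for each case: P(data | r = 1) = (4/5)(1/5) = 4/25; P(data | r = 2) = (3/5)(2/5) = 6/25; P(data | r = 3) = (2/5)(3/5) = 6/25.
Weighting by the prior gives 1/3 · 4/25 = 4/75, 1/3 · 6/25 = 2/25, 1/3 · 6/25 = 2/25; summing to 16/75.
So P(r = 2 | data) = (2/25) / (16/75) = 3/8.

0.375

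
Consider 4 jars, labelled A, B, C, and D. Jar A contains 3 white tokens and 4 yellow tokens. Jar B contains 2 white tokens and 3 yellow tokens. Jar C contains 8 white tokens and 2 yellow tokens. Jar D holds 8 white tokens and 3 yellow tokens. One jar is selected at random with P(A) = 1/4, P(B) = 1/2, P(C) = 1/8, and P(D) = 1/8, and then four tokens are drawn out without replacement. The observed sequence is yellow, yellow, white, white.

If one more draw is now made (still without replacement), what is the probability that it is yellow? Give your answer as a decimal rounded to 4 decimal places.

For each hypothesis, P(data | H) works out to: P(data | jar A) = (4/7)(3/6)(3/5)(2/4) = 0.085714; P(data | jar B) = (3/5)(2/4)(2/3)(1/2) = 0.1; P(data | jar C) = (2/10)(1/9)(8/8)(7/7) = 0.022222; P(data | jar D) = (3/11)(2/10)(8/9)(7/8) = 0.042424.
Multiplying each by its prior: 1/4 · 0.085714 = 0.021429, 1/2 · 0.1 = 0.05, 1/8 · 0.022222 = 0.0027778, 1/8 · 0.042424 = 0.005303; with total 0.079509.
Dividing through by the total gives posterior P(jar A | data) = 0.26951, P(jar B | data) = 0.62886, P(jar C | data) = 0.034936, P(jar D | data) = 0.066697.
Averaging over the posterior, P(yellow next | data) = (2/3)(0.26951) + (1)(0.62886) + (0)(0.034936) + (1/7)(0.066697) = 0.81806.

0.8181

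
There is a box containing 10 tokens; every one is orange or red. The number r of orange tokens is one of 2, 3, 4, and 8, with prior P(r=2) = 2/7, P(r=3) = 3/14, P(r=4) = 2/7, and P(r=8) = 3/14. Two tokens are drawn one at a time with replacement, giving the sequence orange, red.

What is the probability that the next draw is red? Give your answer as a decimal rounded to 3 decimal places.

0.600

Compute the likelihood of the observed sequence for each case: P(data | r = 2) = (2/10)(8/10) = 0.16; P(data | r = 3) = (3/10)(7/10) = 0.21; P(data | r = 4) = (4/10)(6/10) = 0.24; P(data | r = 8) = (8/10)(2/10) = 0.16.
Weighting by the prior gives 2/7 · 0.16 = 0.045714, 3/14 · 0.21 = 0.045, 2/7 · 0.24 = 0.068571, 3/14 · 0.16 = 0.034286; with total 0.19357.
Dividing through by the total gives posterior P(r = 2 | data) = 0.23616, P(r = 3 | data) = 0.23247, P(r = 4 | data) = 0.35424, P(r = 8 | data) = 0.17712.
Averaging over the posterior, P(red next | data) = (4/5)(0.23616) + (7/10)(0.23247) + (3/5)(0.35424) + (1/5)(0.17712) = 0.59963.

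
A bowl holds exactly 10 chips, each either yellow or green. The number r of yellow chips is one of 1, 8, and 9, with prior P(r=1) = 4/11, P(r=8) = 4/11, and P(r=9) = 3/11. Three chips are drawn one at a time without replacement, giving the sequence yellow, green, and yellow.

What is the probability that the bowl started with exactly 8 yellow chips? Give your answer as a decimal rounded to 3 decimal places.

For each hypothesis, P(data | H) works out to: P(data | r = 1) = (1/10)(9/9)(0/8) = 0; P(data | r = 8) = (8/10)(2/9)(7/8) = 7/45; P(data | r = 9) = (9/10)(1/9)(8/8) = 1/10.
The prior-weighted likelihoods are 4/11 · 0 = 0, 4/11 · 7/45 = 28/495, 3/11 · 1/10 = 3/110; summing to 83/990.
Hence P(r = 8 | data) = (28/495) / (83/990) = 56/83.

0.675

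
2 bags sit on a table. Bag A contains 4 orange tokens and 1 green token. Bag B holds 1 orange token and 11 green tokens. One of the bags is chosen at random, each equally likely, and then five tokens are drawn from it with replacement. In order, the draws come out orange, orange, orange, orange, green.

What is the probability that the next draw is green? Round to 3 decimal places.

0.200

For each hypothesis, P(data | H) works out to: P(data | bag A) = (4/5)(4/5)(4/5)(4/5)(1/5) = 0.08192; P(data | bag B) = (1/12)(1/12)(1/12)(1/12)(11/12) = 4.4207e-05.
Weighting by the prior gives 1/2 · 0.08192 = 0.04096, 1/2 · 4.4207e-05 = 2.2103e-05; these sum to 0.040982.
Dividing through by the total gives posterior P(bag A | data) = 0.99946, P(bag B | data) = 0.00053934.
The predictive probability is P(green next | data) = (1/5)(0.99946) + (11/12)(0.00053934) = 0.20039.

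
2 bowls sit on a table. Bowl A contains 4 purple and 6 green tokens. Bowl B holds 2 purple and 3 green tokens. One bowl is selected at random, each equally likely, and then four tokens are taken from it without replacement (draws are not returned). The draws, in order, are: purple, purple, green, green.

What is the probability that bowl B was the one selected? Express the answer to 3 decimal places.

Under each hypothesis, the probability of the observed sequence is: P(data | bowl A) = (4/10)(3/9)(6/8)(5/7) = 1/14; P(data | bowl B) = (2/5)(1/4)(3/3)(2/2) = 1/10.
Weighting by the prior gives 1/2 · 1/14 = 1/28, 1/2 · 1/10 = 1/20; these sum to 3/35.
Hence P(bowl B | data) = (1/20) / (3/35) = 7/12.

0.583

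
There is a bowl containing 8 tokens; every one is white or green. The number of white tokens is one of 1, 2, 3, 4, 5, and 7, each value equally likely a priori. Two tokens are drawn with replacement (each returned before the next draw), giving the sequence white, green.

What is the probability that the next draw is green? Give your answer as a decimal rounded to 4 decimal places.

0.5417

The likelihood of the observed sequence under each hypothesis: P(data | r = 1) = (1/8)(7/8) = 7/64; P(data | r = 2) = (2/8)(6/8) = 3/16; P(data | r = 3) = (3/8)(5/8) = 15/64; P(data | r = 4) = (4/8)(4/8) = 1/4; P(data | r = 5) = (5/8)(3/8) = 15/64; P(data | r = 7) = (7/8)(1/8) = 7/64.
The prior-weighted likelihoods are 1/6 · 7/64 = 7/384, 1/6 · 3/16 = 1/32, 1/6 · 15/64 = 5/128, 1/6 · 1/4 = 1/24, 1/6 · 15/64 = 5/128, 1/6 · 7/64 = 7/384; these sum to 3/16.
The posterior is then P(r = 1 | data) = 7/72, P(r = 2 | data) = 1/6, P(r = 3 | data) = 5/24, P(r = 4 | data) = 2/9, P(r = 5 | data) = 5/24, P(r = 7 | data) = 7/72.
Averaging over the posterior, P(green next | data) = (7/8)(7/72) + (3/4)(1/6) + (5/8)(5/24) + (1/2)(2/9) + (3/8)(5/24) + (1/8)(7/72) = 13/24.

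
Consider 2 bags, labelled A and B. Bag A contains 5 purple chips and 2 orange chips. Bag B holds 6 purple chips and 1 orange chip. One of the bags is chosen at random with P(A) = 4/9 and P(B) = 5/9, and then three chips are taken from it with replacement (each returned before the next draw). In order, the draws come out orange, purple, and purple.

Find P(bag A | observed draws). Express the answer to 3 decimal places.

Under each hypothesis, the probability of the observed sequence is: P(data | bag A) = (2/7)(5/7)(5/7) = 0.14577; P(data | bag B) = (1/7)(6/7)(6/7) = 0.10496.
The prior-weighted likelihoods are 4/9 · 0.14577 = 0.064788, 5/9 · 0.10496 = 0.058309; these sum to 0.1231.
Therefore the posterior P(bag A | data) = (0.064788) / (0.1231) = 0.52632.

0.526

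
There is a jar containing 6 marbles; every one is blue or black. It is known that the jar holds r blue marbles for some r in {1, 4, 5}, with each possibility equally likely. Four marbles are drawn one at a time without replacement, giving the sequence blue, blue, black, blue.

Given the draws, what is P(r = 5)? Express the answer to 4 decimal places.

0.5556

The likelihood of the observed sequence under each hypothesis: P(data | r = 1) = (1/6)(0/5) = 0; P(data | r = 4) = (4/6)(3/5)(2/4)(2/3) = 2/15; P(data | r = 5) = (5/6)(4/5)(1/4)(3/3) = 1/6.
Multiplying each by its prior: 1/3 · 0 = 0, 1/3 · 2/15 = 2/45, 1/3 · 1/6 = 1/18; summing to 1/10.
Therefore the posterior P(r = 5 | data) = (1/18) / (1/10) = 5/9.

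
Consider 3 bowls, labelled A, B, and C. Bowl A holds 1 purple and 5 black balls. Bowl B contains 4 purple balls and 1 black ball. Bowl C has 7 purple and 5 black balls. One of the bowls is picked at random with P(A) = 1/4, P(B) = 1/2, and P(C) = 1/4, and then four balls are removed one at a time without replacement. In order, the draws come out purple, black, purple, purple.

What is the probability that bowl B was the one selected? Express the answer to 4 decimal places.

Compute the likelihood of the observed sequence for each case: P(data | bowl A) = (1/6)(5/5)(0/4) = 0; P(data | bowl B) = (4/5)(1/4)(3/3)(2/2) = 0.2; P(data | bowl C) = (7/12)(5/11)(6/10)(5/9) = 0.088384.
The prior-weighted likelihoods are 1/4 · 0 = 0, 1/2 · 0.2 = 0.1, 1/4 · 0.088384 = 0.022096; these sum to 0.1221.
By Bayes' rule, P(bowl B | data) = (0.1) / (0.1221) = 0.81903.

0.8190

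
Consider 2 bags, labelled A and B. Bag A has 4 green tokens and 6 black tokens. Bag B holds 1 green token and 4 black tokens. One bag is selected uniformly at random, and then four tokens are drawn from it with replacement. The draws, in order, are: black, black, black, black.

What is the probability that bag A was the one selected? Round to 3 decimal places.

0.240

The likelihood of the observed sequence under each hypothesis: P(data | bag A) = (6/10)(6/10)(6/10)(6/10) = 0.1296; P(data | bag B) = (4/5)(4/5)(4/5)(4/5) = 0.4096.
Weighting by the prior gives 1/2 · 0.1296 = 0.0648, 1/2 · 0.4096 = 0.2048; with total 0.2696.
Hence P(bag A | data) = (0.0648) / (0.2696) = 0.24036.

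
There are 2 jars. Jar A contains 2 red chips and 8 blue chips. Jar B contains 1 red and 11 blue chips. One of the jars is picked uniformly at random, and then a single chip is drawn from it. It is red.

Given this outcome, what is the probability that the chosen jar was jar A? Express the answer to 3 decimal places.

Compute the likelihood of this draw for each case: P(data | jar A) = (2/10) = 1/5; P(data | jar B) = (1/12) = 1/12.
Multiplying each by its prior: 1/2 · 1/5 = 1/10, 1/2 · 1/12 = 1/24; these sum to 17/120.
By Bayes' rule, P(jar A | data) = (1/10) / (17/120) = 12/17.

0.706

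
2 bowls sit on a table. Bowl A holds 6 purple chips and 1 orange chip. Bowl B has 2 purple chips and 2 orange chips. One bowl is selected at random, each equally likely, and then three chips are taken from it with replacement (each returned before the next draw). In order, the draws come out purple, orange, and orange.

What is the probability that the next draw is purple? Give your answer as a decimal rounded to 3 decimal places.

0.544

Compute the likelihood of the observed sequence for each case: P(data | bowl A) = (6/7)(1/7)(1/7) = 0.017493; P(data | bowl B) = (2/4)(2/4)(2/4) = 0.125.
Multiplying each by its prior: 1/2 · 0.017493 = 0.0087464, 1/2 · 0.125 = 0.0625; summing to 0.071246.
Dividing through by the total gives posterior P(bowl A | data) = 0.12276, P(bowl B | data) = 0.87724.
So P(purple next | data) = Σ P(purple next | H) P(H | data) = (6/7)(0.12276) + (1/2)(0.87724) = 0.54384.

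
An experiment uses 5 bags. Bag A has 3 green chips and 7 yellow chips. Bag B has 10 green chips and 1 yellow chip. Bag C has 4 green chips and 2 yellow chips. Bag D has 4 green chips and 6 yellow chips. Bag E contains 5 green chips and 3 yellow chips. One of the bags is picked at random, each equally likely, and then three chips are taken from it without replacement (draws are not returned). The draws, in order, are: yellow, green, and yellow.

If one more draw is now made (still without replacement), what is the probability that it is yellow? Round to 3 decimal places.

0.478

Compute the likelihood of the observed sequence for each case: P(data | bag A) = (7/10)(3/9)(6/8) = 0.175; P(data | bag B) = (1/11)(10/10)(0/9) = 0; P(data | bag C) = (2/6)(4/5)(1/4) = 0.066667; P(data | bag D) = (6/10)(4/9)(5/8) = 0.16667; P(data | bag E) = (3/8)(5/7)(2/6) = 0.089286.
The prior-weighted likelihoods are 1/5 · 0.175 = 0.035, 1/5 · 0 = 0, 1/5 · 0.066667 = 0.013333, 1/5 · 0.16667 = 0.033333, 1/5 · 0.089286 = 0.017857; summing to 0.099524.
The posterior is then P(bag A | data) = 0.35167, P(bag B | data) = 0, P(bag C | data) = 0.13397, P(bag D | data) = 0.33493, P(bag E | data) = 0.17943.
Averaging over the posterior, P(yellow next | data) = (5/7)(0.35167) + (0)(0.13397) + (4/7)(0.33493) + (1/5)(0.17943) = 0.47847.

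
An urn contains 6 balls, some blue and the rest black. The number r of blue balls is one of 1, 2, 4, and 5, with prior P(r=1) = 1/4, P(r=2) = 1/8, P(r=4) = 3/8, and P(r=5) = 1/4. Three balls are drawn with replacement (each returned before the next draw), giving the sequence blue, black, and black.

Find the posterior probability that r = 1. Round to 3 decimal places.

The likelihood of the observed sequence under each hypothesis: P(data | r = 1) = (1/6)(5/6)(5/6) = 25/216; P(data | r = 2) = (2/6)(4/6)(4/6) = 4/27; P(data | r = 4) = (4/6)(2/6)(2/6) = 2/27; P(data | r = 5) = (5/6)(1/6)(1/6) = 5/216.
Multiplying each by its prior: 1/4 · 25/216 = 25/864, 1/8 · 4/27 = 1/54, 3/8 · 2/27 = 1/36, 1/4 · 5/216 = 5/864; these sum to 35/432.
Hence P(r = 1 | data) = (25/864) / (35/432) = 5/14.

0.357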